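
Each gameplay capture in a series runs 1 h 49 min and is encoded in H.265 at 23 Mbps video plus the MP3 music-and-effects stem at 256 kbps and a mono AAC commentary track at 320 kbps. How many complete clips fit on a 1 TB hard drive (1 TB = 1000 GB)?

51

1 h 49 min = 109 min = 6540 s
Audio total: 256 + 320 = 576 kbps = 0.576 Mbps.
Total bitrate: 23.576 Mbps.
Per item: 23.576 Mbps × 6540 s = 154,187 Mb = 19,273 MB.
Capacity: 1 TB = 8,000,000 Mb; 51.89 items → 51 complete.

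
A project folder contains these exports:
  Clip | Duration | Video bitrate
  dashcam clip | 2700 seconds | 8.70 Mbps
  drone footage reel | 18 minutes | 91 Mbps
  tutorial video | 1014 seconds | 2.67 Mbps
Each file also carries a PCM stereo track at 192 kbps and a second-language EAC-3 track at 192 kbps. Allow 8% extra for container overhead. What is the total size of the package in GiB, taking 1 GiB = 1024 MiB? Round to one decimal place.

Audio total: 192 + 192 = 384 kbps = 0.384 Mbps.
dashcam clip: 9.084 Mbps × 2700 s × 1.08 = 26488.9 Mb
drone footage reel: 91.384 Mbps × 1080 s × 1.08 = 106590.3 Mb
tutorial video: 3.054 Mbps × 1014 s × 1.08 = 3344.5 Mb
Total: 136423.7 Mb = 17053.0 MB.
= 15.88 GiB.

15.9 GiB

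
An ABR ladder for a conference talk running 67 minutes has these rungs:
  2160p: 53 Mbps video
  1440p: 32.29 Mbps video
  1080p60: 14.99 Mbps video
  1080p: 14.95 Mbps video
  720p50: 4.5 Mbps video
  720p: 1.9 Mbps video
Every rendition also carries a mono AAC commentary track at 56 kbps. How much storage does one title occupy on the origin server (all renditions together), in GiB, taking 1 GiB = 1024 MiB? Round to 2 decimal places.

67 min = 4020 s
Audio: 56 kbps = 0.056 Mbps.
Sum of rendition bitrates: (53+0.056) + (32.29+0.056) + (14.99+0.056) + (14.95+0.056) + (4.5+0.056) + (1.9+0.056) = 121.966 Mbps.
× 4020 s = 490,303 Mb = 61,288 MB = 57.08 GiB.

57.08 GiB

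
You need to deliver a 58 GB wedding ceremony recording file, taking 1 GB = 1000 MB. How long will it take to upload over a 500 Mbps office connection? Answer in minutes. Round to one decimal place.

15.5 minutes

File: 58 GB = 464000.0 Mb.
At 500 Mbps: 464000.0 / 500 = 928.0 s ≈ 15.5 minutes.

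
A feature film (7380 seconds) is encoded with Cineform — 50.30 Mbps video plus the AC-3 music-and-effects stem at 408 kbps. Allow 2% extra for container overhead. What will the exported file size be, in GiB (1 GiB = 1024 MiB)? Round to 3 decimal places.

Audio: 408 kbps = 0.408 Mbps.
Total bitrate: 50.30 + 0.408 = 50.708 Mbps.
Stream data: 50.708 Mbps × 7380 s = 374225.0 Mb.
With 2% container overhead: ×1.02.
381,710 Mb = 47,713,692,600 bytes ÷ 1,073,741,824 = 44.44 GiB.

44.437 GiB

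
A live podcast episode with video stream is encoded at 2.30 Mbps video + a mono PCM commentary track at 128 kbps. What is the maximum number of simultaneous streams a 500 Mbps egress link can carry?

Audio: 128 kbps = 0.128 Mbps.
Per-viewer media rate: 2.428 Mbps.
500 Mbps = 500.0 Mbps; 500.0 / 2.428 = 205.93 → 205 viewers.

205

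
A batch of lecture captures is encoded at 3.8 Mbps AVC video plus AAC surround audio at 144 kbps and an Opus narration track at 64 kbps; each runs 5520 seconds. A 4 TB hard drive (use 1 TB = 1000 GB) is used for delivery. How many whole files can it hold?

Audio total: 144 + 64 = 208 kbps = 0.208 Mbps.
Total bitrate: 4.008 Mbps.
Per item: 4.008 Mbps × 5520 s = 22,124 Mb = 2,766 MB.
Capacity: 4 TB = 32,000,000 Mb; 1446.38 items → 1446 complete.

1446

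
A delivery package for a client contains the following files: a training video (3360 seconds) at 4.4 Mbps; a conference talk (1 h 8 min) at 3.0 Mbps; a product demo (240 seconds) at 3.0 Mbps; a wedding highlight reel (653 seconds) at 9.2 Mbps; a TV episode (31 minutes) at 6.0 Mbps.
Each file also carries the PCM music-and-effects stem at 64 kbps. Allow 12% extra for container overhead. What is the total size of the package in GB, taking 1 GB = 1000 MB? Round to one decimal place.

6.4 GB

Audio: 64 kbps = 0.064 Mbps.
training video: 4.464 Mbps × 3360 s × 1.12 = 16798.9 Mb
conference talk: 3.064 Mbps × 4080 s × 1.12 = 14001.3 Mb
product demo: 3.064 Mbps × 240 s × 1.12 = 823.6 Mb
wedding highlight reel: 9.264 Mbps × 653 s × 1.12 = 6775.3 Mb
TV episode: 6.064 Mbps × 1860 s × 1.12 = 12632.5 Mb
Total: 51031.6 Mb = 6379.0 MB.
= 6.379 GB.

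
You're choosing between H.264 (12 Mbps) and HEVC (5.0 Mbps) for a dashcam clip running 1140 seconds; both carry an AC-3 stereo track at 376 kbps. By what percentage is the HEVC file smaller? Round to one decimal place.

56.6%

Audio: 376 kbps = 0.376 Mbps.
H.264: 12.376 Mbps × 1140 s = 14108.6 Mb = 1.642 GiB.
HEVC: 5.376 Mbps × 1140 s = 6128.6 Mb = 0.713 GiB.
Reduction: (1 − 0.713/1.642) × 100 = 56.56%.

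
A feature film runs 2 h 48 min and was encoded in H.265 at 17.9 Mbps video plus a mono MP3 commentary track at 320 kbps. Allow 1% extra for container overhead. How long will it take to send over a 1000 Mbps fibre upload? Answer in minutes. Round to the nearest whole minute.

2 h 48 min = 168 min = 10080 s
Audio: 320 kbps = 0.320 Mbps.
Total bitrate: 18.220 Mbps.
File: 18.220 Mbps × 10080 s = 183657.6 Mb.
With 1% container overhead: ×1.01. → 185494.2 Mb.
At 1000 Mbps: 185494.2 / 1000 = 185.5 s ≈ 3.09 minutes.

3 minutes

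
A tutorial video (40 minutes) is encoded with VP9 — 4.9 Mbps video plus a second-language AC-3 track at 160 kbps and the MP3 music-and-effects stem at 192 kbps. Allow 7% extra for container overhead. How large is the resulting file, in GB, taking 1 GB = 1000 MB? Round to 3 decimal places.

40 min = 2400 s
Audio total: 160 + 192 = 352 kbps = 0.352 Mbps.
Total bitrate: 4.9 + 0.352 = 5.252 Mbps.
Stream data: 5.252 Mbps × 2400 s = 12604.8 Mb.
With 7% container overhead: ×1.07.
13,487 Mb ÷ 8 = 1,686 MB → 1.686 GB.

1.686 GB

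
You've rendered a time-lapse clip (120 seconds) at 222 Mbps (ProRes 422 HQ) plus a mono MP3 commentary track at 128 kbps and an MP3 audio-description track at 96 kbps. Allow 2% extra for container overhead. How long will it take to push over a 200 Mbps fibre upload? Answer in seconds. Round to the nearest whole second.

Audio total: 128 + 96 = 224 kbps = 0.224 Mbps.
Total bitrate: 222.224 Mbps.
File: 222.224 Mbps × 120 s = 26666.9 Mb.
With 2% container overhead: ×1.02. → 27200.2 Mb.
At 200 Mbps: 27200.2 / 200 = 136.0 s ≈ 136 seconds.

136 seconds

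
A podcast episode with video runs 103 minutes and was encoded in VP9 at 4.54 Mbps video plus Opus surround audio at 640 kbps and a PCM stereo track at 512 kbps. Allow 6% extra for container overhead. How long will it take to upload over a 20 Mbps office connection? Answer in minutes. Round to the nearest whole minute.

103 min = 6180 s
Audio total: 640 + 512 = 1152 kbps = 1.152 Mbps.
Total bitrate: 5.692 Mbps.
File: 5.692 Mbps × 6180 s = 35176.6 Mb.
With 6% container overhead: ×1.06. → 37287.2 Mb.
At 20 Mbps: 37287.2 / 20 = 1864.4 s ≈ 31.1 minutes.

31 minutes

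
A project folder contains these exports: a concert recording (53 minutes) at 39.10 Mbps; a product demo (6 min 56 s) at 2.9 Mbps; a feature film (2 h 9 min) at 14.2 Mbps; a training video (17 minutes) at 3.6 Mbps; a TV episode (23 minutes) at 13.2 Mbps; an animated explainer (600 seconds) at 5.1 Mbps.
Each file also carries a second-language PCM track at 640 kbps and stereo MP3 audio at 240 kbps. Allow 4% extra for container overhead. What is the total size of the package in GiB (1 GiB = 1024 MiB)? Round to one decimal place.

Audio total: 640 + 240 = 880 kbps = 0.880 Mbps.
concert recording: 39.980 Mbps × 3180 s × 1.04 = 132221.9 Mb
product demo: 3.780 Mbps × 416 s × 1.04 = 1635.4 Mb
feature film: 15.080 Mbps × 7740 s × 1.04 = 121388.0 Mb
training video: 4.480 Mbps × 1020 s × 1.04 = 4752.4 Mb
TV episode: 14.080 Mbps × 1380 s × 1.04 = 20207.6 Mb
animated explainer: 5.980 Mbps × 600 s × 1.04 = 3731.5 Mb
Total: 283936.7 Mb = 35492.1 MB.
= 33.05 GiB.

33.1 GiB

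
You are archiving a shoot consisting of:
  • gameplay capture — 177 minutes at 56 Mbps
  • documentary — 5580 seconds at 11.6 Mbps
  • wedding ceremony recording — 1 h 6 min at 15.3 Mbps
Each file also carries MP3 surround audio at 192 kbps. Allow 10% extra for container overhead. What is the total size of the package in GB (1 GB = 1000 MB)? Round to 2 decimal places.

99.54 GB

Audio: 192 kbps = 0.192 Mbps.
gameplay capture: 56.192 Mbps × 10620 s × 1.10 = 656434.9 Mb
documentary: 11.792 Mbps × 5580 s × 1.10 = 72379.3 Mb
wedding ceremony recording: 15.492 Mbps × 3960 s × 1.10 = 67483.2 Mb
Total: 796297.4 Mb = 99537.2 MB.
= 99.54 GB.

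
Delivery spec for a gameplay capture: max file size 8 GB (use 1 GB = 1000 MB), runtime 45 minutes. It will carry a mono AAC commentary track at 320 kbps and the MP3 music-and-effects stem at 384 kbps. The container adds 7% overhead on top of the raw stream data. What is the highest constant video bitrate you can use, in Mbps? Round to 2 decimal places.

Budget: 8 GB = 64000.0 Mb.
Stream payload after overhead: 64000.0 / 1.07 = 59813.1 Mb.
45 min = 2700 s
Total bitrate budget: 59813.1 Mb / 2700 s = 22.153 Mbps.
Audio total: 320 + 384 = 704 kbps = 0.704 Mbps.
Video: 22.153 − 0.704 = 21.449 Mbps.

21.45 Mbps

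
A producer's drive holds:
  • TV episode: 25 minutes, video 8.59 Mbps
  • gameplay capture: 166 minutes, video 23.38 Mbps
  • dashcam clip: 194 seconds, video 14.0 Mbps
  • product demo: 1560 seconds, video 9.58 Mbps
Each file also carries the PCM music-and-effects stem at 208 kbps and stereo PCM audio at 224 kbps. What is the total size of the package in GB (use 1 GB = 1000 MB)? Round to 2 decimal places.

33.64 GB

Audio total: 208 + 224 = 432 kbps = 0.432 Mbps.
TV episode: 9.022 Mbps × 1500 s = 13533.0 Mb
gameplay capture: 23.812 Mbps × 9960 s = 237167.5 Mb
dashcam clip: 14.432 Mbps × 194 s = 2799.8 Mb
product demo: 10.012 Mbps × 1560 s = 15618.7 Mb
Total: 269119.0 Mb = 33639.9 MB.
= 33.64 GB.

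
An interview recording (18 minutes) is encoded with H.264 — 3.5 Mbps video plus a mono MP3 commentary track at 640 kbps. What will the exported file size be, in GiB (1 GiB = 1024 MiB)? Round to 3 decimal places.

0.521 GiB

18 min = 1080 s
Audio: 640 kbps = 0.640 Mbps.
Total bitrate: 3.5 + 0.640 = 4.140 Mbps.
Stream data: 4.140 Mbps × 1080 s = 4471.2 Mb.
4,471 Mb = 558,900,000 bytes ÷ 1,073,741,824 = 0.5205 GiB.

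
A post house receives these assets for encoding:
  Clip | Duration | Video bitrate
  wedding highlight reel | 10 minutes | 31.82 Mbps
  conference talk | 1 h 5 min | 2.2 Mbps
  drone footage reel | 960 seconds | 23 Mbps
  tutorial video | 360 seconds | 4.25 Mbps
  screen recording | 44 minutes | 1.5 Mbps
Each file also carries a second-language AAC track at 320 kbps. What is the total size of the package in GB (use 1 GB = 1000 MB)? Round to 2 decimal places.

7.24 GB

Audio: 320 kbps = 0.320 Mbps.
wedding highlight reel: 32.140 Mbps × 600 s = 19284.0 Mb
conference talk: 2.520 Mbps × 3900 s = 9828.0 Mb
drone footage reel: 23.320 Mbps × 960 s = 22387.2 Mb
tutorial video: 4.570 Mbps × 360 s = 1645.2 Mb
screen recording: 1.820 Mbps × 2640 s = 4804.8 Mb
Total: 57949.2 Mb = 7243.6 MB.
= 7.244 GB.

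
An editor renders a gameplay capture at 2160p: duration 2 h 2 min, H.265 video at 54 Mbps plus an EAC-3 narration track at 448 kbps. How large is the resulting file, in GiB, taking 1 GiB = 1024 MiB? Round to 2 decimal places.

2 h 2 min = 122 min = 7320 s
Audio: 448 kbps = 0.448 Mbps.
Total bitrate: 54 + 0.448 = 54.448 Mbps.
Stream data: 54.448 Mbps × 7320 s = 398559.4 Mb.
398,559 Mb = 49,819,920,000 bytes ÷ 1,073,741,824 = 46.40 GiB.

46.40 GiB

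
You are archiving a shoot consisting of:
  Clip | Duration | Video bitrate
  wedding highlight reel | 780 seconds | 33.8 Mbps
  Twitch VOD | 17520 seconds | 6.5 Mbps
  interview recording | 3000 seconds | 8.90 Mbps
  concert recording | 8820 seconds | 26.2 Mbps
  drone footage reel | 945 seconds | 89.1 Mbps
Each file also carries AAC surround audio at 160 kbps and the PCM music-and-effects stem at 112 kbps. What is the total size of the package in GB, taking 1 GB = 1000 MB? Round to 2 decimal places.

61.33 GB

Audio total: 160 + 112 = 272 kbps = 0.272 Mbps.
wedding highlight reel: 34.072 Mbps × 780 s = 26576.2 Mb
Twitch VOD: 6.772 Mbps × 17520 s = 118645.4 Mb
interview recording: 9.172 Mbps × 3000 s = 27516.0 Mb
concert recording: 26.472 Mbps × 8820 s = 233483.0 Mb
drone footage reel: 89.372 Mbps × 945 s = 84456.5 Mb
Total: 490677.2 Mb = 61334.6 MB.
= 61.33 GB.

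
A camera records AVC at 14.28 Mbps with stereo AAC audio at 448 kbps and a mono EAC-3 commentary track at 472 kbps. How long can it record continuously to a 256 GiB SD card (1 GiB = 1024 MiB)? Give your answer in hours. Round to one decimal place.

40.2 hours

Audio total: 448 + 472 = 920 kbps = 0.920 Mbps.
Total bitrate: 14.28 + 0.920 = 15.200 Mbps.
Capacity: 256 GiB = 2,199,023 Mb.
Recording time: 2,199,023 / 15.200 = 144,673 s ≈ 40.2 hours.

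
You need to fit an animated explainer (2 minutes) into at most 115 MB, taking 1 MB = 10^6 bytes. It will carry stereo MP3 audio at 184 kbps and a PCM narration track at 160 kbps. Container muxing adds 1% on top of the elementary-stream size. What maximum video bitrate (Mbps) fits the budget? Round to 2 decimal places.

7.25 Mbps

Budget: 115 MB = 920.0 Mb.
Stream payload after overhead: 920.0 / 1.01 = 910.9 Mb.
2 min = 120 s
Total bitrate budget: 910.9 Mb / 120 s = 7.591 Mbps.
Audio total: 184 + 160 = 344 kbps = 0.344 Mbps.
Video: 7.591 − 0.344 = 7.247 Mbps.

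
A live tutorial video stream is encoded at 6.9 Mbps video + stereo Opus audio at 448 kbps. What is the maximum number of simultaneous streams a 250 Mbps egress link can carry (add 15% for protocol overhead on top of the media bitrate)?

Audio: 448 kbps = 0.448 Mbps.
Per-viewer media rate: 7.348 Mbps.
On the wire with 15% overhead: 8.450 Mbps.
250 Mbps = 250.0 Mbps; 250.0 / 8.450 = 29.59 → 29 viewers.

29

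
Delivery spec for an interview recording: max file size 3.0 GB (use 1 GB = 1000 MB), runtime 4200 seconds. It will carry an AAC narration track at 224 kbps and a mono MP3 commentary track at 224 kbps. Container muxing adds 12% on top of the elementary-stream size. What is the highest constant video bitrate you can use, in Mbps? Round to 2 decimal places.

Budget: 3.0 GB = 24000.0 Mb.
Stream payload after overhead: 24000.0 / 1.12 = 21428.6 Mb.
Total bitrate budget: 21428.6 Mb / 4200 s = 5.102 Mbps.
Audio total: 224 + 224 = 448 kbps = 0.448 Mbps.
Video: 5.102 − 0.448 = 4.654 Mbps.

4.65 Mbps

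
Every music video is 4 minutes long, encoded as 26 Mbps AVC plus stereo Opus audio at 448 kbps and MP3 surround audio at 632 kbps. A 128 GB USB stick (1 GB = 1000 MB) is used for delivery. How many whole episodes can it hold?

157

4 min = 240 s
Audio total: 448 + 632 = 1080 kbps = 1.080 Mbps.
Total bitrate: 27.080 Mbps.
Per item: 27.080 Mbps × 240 s = 6,499 Mb = 812.4 MB.
Capacity: 128 GB = 1,024,000 Mb; 157.56 items → 157 complete.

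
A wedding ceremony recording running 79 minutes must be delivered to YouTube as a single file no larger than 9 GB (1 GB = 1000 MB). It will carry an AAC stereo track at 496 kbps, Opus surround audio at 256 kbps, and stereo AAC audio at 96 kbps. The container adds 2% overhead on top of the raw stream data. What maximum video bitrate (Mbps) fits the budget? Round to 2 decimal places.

14.04 Mbps

Budget: 9 GB = 72000.0 Mb.
Stream payload after overhead: 72000.0 / 1.02 = 70588.2 Mb.
79 min = 4740 s
Total bitrate budget: 70588.2 Mb / 4740 s = 14.892 Mbps.
Audio total: 496 + 256 + 96 = 848 kbps = 0.848 Mbps.
Video: 14.892 − 0.848 = 14.044 Mbps.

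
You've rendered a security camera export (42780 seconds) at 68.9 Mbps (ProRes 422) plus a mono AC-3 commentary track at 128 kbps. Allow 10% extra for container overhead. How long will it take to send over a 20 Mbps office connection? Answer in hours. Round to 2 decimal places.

Audio: 128 kbps = 0.128 Mbps.
Total bitrate: 69.028 Mbps.
File: 69.028 Mbps × 42780 s = 2953017.8 Mb.
With 10% container overhead: ×1.10. → 3248319.6 Mb.
At 20 Mbps: 3248319.6 / 20 = 162416.0 s ≈ 45.1 hours.

45.12 hours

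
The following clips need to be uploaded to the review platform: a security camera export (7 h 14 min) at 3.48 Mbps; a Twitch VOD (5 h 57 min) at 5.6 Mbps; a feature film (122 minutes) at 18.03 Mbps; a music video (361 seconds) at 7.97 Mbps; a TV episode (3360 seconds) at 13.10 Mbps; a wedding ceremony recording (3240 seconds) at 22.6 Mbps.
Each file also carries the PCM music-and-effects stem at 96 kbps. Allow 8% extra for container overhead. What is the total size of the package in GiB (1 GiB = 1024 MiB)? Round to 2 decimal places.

Audio: 96 kbps = 0.096 Mbps.
security camera export: 3.576 Mbps × 26040 s × 1.08 = 100568.6 Mb
Twitch VOD: 5.696 Mbps × 21420 s × 1.08 = 131769.0 Mb
feature film: 18.126 Mbps × 7320 s × 1.08 = 143296.9 Mb
music video: 8.066 Mbps × 361 s × 1.08 = 3144.8 Mb
TV episode: 13.196 Mbps × 3360 s × 1.08 = 47885.6 Mb
wedding ceremony recording: 22.696 Mbps × 3240 s × 1.08 = 79417.8 Mb
Total: 506082.7 Mb = 63260.3 MB.
= 58.92 GiB.

58.92 GiB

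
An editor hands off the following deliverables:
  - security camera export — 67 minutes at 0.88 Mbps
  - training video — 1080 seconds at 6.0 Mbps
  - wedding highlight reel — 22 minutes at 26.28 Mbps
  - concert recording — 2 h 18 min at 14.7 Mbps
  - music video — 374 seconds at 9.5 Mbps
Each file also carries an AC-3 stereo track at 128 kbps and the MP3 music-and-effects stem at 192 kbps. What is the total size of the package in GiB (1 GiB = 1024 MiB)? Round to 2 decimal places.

Audio total: 128 + 192 = 320 kbps = 0.320 Mbps.
security camera export: 1.200 Mbps × 4020 s = 4824.0 Mb
training video: 6.320 Mbps × 1080 s = 6825.6 Mb
wedding highlight reel: 26.600 Mbps × 1320 s = 35112.0 Mb
concert recording: 15.020 Mbps × 8280 s = 124365.6 Mb
music video: 9.820 Mbps × 374 s = 3672.7 Mb
Total: 174799.9 Mb = 21850.0 MB.
= 20.35 GiB.

20.35 GiB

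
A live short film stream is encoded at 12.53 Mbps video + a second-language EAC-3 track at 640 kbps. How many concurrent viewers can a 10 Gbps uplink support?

Audio: 640 kbps = 0.640 Mbps.
Per-viewer media rate: 13.170 Mbps.
10 Gbps = 10,000 Mbps; 10,000 / 13.170 = 759.30 → 759 viewers.

759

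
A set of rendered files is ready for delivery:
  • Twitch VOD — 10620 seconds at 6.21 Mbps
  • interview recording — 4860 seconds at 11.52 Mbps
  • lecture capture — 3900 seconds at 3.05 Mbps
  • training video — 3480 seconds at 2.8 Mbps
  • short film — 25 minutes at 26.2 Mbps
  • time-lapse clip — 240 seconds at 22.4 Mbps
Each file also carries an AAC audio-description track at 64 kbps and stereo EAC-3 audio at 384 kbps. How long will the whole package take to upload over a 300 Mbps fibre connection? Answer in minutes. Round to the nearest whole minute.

Audio total: 64 + 384 = 448 kbps = 0.448 Mbps.
Twitch VOD: 6.658 Mbps × 10620 s = 70708.0 Mb
interview recording: 11.968 Mbps × 4860 s = 58164.5 Mb
lecture capture: 3.498 Mbps × 3900 s = 13642.2 Mb
training video: 3.248 Mbps × 3480 s = 11303.0 Mb
short film: 26.648 Mbps × 1500 s = 39972.0 Mb
time-lapse clip: 22.848 Mbps × 240 s = 5483.5 Mb
Total: 199273.2 Mb = 24909.2 MB.
At 300 Mbps: 199273.2 / 300 = 664 s ≈ 11.1 minutes.

11 minutes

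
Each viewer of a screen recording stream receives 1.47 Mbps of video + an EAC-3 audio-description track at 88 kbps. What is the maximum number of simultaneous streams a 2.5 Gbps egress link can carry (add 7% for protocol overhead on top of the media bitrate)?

Audio: 88 kbps = 0.088 Mbps.
Per-viewer media rate: 1.558 Mbps.
On the wire with 7% overhead: 1.667 Mbps.
2.5 Gbps = 2,500 Mbps; 2,500 / 1.667 = 1499.65 → 1499 viewers.

1499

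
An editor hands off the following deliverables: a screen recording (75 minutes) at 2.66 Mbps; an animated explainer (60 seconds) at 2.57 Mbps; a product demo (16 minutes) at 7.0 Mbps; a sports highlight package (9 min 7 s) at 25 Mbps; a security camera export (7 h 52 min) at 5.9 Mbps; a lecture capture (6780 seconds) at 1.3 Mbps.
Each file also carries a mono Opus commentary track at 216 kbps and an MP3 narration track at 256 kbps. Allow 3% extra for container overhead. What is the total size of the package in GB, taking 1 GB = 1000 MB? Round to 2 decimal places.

Audio total: 216 + 256 = 472 kbps = 0.472 Mbps.
screen recording: 3.132 Mbps × 4500 s × 1.03 = 14516.8 Mb
animated explainer: 3.042 Mbps × 60 s × 1.03 = 188.0 Mb
product demo: 7.472 Mbps × 960 s × 1.03 = 7388.3 Mb
sports highlight package: 25.472 Mbps × 547 s × 1.03 = 14351.2 Mb
security camera export: 6.372 Mbps × 28320 s × 1.03 = 185868.7 Mb
lecture capture: 1.772 Mbps × 6780 s × 1.03 = 12374.6 Mb
Total: 234687.6 Mb = 29335.9 MB.
= 29.34 GB.

29.34 GB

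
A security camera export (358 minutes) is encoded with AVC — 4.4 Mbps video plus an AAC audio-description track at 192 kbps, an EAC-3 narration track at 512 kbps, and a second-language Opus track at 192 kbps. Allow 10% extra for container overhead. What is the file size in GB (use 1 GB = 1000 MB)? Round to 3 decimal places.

358 min = 21480 s
Audio total: 192 + 512 + 192 = 896 kbps = 0.896 Mbps.
Total bitrate: 4.4 + 0.896 = 5.296 Mbps.
Stream data: 5.296 Mbps × 21480 s = 113758.1 Mb.
With 10% container overhead: ×1.10.
125,134 Mb ÷ 8 = 15,642 MB → 15.64 GB.

15.642 GB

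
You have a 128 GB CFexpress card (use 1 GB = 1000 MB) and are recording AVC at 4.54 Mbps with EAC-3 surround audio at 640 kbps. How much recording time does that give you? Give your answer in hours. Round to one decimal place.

Audio: 640 kbps = 0.640 Mbps.
Total bitrate: 4.54 + 0.640 = 5.180 Mbps.
Capacity: 128 GB = 1,024,000 Mb.
Recording time: 1,024,000 / 5.180 = 197,683 s ≈ 54.9 hours.

54.9 hours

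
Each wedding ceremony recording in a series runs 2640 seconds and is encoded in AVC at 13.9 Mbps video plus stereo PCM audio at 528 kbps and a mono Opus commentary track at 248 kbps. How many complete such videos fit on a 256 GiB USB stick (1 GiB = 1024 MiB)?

56

Audio total: 528 + 248 = 776 kbps = 0.776 Mbps.
Total bitrate: 14.676 Mbps.
Per item: 14.676 Mbps × 2640 s = 38,745 Mb = 4,843 MB.
Capacity: 256 GiB = 2,199,023 Mb; 56.76 items → 56 complete.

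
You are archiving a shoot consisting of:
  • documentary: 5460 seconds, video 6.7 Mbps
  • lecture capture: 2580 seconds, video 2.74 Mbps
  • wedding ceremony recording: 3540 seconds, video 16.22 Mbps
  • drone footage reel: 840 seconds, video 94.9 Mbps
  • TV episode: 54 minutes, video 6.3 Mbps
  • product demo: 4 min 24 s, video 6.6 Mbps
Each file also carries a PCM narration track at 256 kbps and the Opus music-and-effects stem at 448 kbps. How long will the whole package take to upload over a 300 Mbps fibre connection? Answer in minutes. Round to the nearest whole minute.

12 minutes

Audio total: 256 + 448 = 704 kbps = 0.704 Mbps.
documentary: 7.404 Mbps × 5460 s = 40425.8 Mb
lecture capture: 3.444 Mbps × 2580 s = 8885.5 Mb
wedding ceremony recording: 16.924 Mbps × 3540 s = 59911.0 Mb
drone footage reel: 95.604 Mbps × 840 s = 80307.4 Mb
TV episode: 7.004 Mbps × 3240 s = 22693.0 Mb
product demo: 7.304 Mbps × 264 s = 1928.3 Mb
Total: 214150.9 Mb = 26768.9 MB.
At 300 Mbps: 214150.9 / 300 = 714 s ≈ 11.9 minutes.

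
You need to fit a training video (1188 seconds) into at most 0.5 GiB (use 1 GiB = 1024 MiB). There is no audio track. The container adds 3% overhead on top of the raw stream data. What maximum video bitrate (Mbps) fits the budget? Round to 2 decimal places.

3.51 Mbps

Budget: 0.5 GiB = 4295.0 Mb.
Stream payload after overhead: 4295.0 / 1.03 = 4169.9 Mb.
Total bitrate budget: 4169.9 Mb / 1188 s = 3.510 Mbps.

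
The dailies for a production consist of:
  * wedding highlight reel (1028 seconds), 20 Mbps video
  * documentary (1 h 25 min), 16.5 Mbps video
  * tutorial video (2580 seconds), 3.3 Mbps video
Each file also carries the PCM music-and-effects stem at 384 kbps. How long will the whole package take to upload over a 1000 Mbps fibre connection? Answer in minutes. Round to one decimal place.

1.9 minutes

Audio: 384 kbps = 0.384 Mbps.
wedding highlight reel: 20.384 Mbps × 1028 s = 20954.8 Mb
documentary: 16.884 Mbps × 5100 s = 86108.4 Mb
tutorial video: 3.684 Mbps × 2580 s = 9504.7 Mb
Total: 116567.9 Mb = 14571.0 MB.
At 1000 Mbps: 116567.9 / 1000 = 117 s ≈ 1.94 minutes.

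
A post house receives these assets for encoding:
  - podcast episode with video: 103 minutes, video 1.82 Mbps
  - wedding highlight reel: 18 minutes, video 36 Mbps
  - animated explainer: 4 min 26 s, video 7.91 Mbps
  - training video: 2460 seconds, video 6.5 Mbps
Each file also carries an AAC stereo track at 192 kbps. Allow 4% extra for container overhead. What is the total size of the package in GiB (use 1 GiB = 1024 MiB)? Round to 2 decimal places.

Audio: 192 kbps = 0.192 Mbps.
podcast episode with video: 2.012 Mbps × 6180 s × 1.04 = 12931.5 Mb
wedding highlight reel: 36.192 Mbps × 1080 s × 1.04 = 40650.9 Mb
animated explainer: 8.102 Mbps × 266 s × 1.04 = 2241.3 Mb
training video: 6.692 Mbps × 2460 s × 1.04 = 17120.8 Mb
Total: 72944.5 Mb = 9118.1 MB.
= 8.492 GiB.

8.49 GiB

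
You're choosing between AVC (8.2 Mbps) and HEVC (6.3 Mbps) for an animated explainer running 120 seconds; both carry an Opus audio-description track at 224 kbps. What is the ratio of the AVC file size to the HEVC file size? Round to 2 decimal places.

Audio: 224 kbps = 0.224 Mbps.
AVC: 8.424 Mbps × 120 s = 1010.9 Mb = 126.360 MB.
HEVC: 6.524 Mbps × 120 s = 782.9 Mb = 97.860 MB.
Ratio: 126.360 / 97.860 = 1.291.

1.29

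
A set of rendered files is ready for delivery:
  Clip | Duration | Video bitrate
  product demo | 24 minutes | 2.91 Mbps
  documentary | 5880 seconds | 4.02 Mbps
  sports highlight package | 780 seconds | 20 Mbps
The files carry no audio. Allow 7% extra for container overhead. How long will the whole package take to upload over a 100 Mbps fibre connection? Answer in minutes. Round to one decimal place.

product demo: 2.910 Mbps × 1440 s × 1.07 = 4483.7 Mb
documentary: 4.020 Mbps × 5880 s × 1.07 = 25292.2 Mb
sports highlight package: 20.000 Mbps × 780 s × 1.07 = 16692.0 Mb
Total: 46468.0 Mb = 5808.5 MB.
At 100 Mbps: 46468.0 / 100 = 465 s ≈ 7.74 minutes.

7.7 minutes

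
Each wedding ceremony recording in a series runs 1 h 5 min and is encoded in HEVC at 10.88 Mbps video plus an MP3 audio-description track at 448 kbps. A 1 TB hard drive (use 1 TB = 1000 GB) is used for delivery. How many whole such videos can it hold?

181

1 h 5 min = 65 min = 3900 s
Audio: 448 kbps = 0.448 Mbps.
Total bitrate: 11.328 Mbps.
Per item: 11.328 Mbps × 3900 s = 44,179 Mb = 5,522 MB.
Capacity: 1 TB = 8,000,000 Mb; 181.08 items → 181 complete.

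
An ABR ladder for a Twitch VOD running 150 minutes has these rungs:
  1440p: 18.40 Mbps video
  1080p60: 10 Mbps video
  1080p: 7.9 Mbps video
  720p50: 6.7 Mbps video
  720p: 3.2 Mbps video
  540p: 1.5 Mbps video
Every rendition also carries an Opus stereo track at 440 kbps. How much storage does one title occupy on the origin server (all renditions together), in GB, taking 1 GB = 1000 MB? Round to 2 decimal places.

56.63 GB

150 min = 9000 s
Audio: 440 kbps = 0.440 Mbps.
Sum of rendition bitrates: (18.40+0.440) + (10+0.440) + (7.9+0.440) + (6.7+0.440) + (3.2+0.440) + (1.5+0.440) = 50.340 Mbps.
× 9000 s = 453,060 Mb = 56,632 MB = 56.63 GB.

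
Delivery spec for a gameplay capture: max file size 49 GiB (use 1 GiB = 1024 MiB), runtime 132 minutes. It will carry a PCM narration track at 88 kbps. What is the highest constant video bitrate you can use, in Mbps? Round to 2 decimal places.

53.06 Mbps

Budget: 49 GiB = 420906.8 Mb.
132 min = 7920 s
Total bitrate budget: 420906.8 Mb / 7920 s = 53.145 Mbps.
Audio: 88 kbps = 0.088 Mbps.
Video: 53.145 − 0.088 = 53.057 Mbps.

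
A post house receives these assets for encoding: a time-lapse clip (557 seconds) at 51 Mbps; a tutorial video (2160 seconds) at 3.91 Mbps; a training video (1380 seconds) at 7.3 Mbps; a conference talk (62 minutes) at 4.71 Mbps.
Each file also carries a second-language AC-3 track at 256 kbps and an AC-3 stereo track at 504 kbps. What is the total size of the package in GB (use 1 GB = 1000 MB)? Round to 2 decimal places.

8.80 GB

Audio total: 256 + 504 = 760 kbps = 0.760 Mbps.
time-lapse clip: 51.760 Mbps × 557 s = 28830.3 Mb
tutorial video: 4.670 Mbps × 2160 s = 10087.2 Mb
training video: 8.060 Mbps × 1380 s = 11122.8 Mb
conference talk: 5.470 Mbps × 3720 s = 20348.4 Mb
Total: 70388.7 Mb = 8798.6 MB.
= 8.799 GB.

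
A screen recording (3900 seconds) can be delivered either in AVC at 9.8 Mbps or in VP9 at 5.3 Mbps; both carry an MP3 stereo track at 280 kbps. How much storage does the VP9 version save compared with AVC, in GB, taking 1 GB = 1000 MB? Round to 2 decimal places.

Audio: 280 kbps = 0.280 Mbps.
AVC: 10.080 Mbps × 3900 s = 39312.0 Mb = 4.914 GB.
VP9: 5.580 Mbps × 3900 s = 21762.0 Mb = 2.720 GB.
Saving: 4.914 − 2.720 = 2.194 GB.

2.19 GB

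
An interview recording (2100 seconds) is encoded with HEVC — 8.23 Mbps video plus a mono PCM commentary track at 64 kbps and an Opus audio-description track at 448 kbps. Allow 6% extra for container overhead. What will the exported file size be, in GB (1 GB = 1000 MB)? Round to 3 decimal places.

2.432 GB

Audio total: 64 + 448 = 512 kbps = 0.512 Mbps.
Total bitrate: 8.23 + 0.512 = 8.742 Mbps.
Stream data: 8.742 Mbps × 2100 s = 18358.2 Mb.
With 6% container overhead: ×1.06.
19,460 Mb ÷ 8 = 2,432 MB → 2.432 GB.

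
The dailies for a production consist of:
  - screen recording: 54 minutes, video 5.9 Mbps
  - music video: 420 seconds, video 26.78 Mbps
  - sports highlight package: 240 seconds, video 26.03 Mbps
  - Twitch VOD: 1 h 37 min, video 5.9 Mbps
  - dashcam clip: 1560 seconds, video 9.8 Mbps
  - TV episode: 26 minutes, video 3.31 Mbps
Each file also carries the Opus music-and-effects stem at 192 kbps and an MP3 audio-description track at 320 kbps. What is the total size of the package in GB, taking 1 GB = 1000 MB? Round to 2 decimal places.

12.25 GB

Audio total: 192 + 320 = 512 kbps = 0.512 Mbps.
screen recording: 6.412 Mbps × 3240 s = 20774.9 Mb
music video: 27.292 Mbps × 420 s = 11462.6 Mb
sports highlight package: 26.542 Mbps × 240 s = 6370.1 Mb
Twitch VOD: 6.412 Mbps × 5820 s = 37317.8 Mb
dashcam clip: 10.312 Mbps × 1560 s = 16086.7 Mb
TV episode: 3.822 Mbps × 1560 s = 5962.3 Mb
Total: 97974.5 Mb = 12246.8 MB.
= 12.25 GB.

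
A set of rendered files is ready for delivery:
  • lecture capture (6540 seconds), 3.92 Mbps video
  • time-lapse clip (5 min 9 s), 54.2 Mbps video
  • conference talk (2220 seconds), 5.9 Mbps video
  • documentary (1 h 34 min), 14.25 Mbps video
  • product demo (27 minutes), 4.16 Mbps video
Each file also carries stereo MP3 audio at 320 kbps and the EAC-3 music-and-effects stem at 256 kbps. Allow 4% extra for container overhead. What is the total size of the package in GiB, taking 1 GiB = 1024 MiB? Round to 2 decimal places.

18.40 GiB

Audio total: 320 + 256 = 576 kbps = 0.576 Mbps.
lecture capture: 4.496 Mbps × 6540 s × 1.04 = 30580.0 Mb
time-lapse clip: 54.776 Mbps × 309 s × 1.04 = 17602.8 Mb
conference talk: 6.476 Mbps × 2220 s × 1.04 = 14951.8 Mb
documentary: 14.826 Mbps × 5640 s × 1.04 = 86963.4 Mb
product demo: 4.736 Mbps × 1620 s × 1.04 = 7979.2 Mb
Total: 158077.2 Mb = 19759.6 MB.
= 18.40 GiB.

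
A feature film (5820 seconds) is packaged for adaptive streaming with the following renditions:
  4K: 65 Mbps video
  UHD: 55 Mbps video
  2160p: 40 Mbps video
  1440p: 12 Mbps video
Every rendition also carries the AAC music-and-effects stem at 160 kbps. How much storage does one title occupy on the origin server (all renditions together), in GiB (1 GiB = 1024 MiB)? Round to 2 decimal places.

Audio: 160 kbps = 0.160 Mbps.
Sum of rendition bitrates: (65+0.160) + (55+0.160) + (40+0.160) + (12+0.160) = 172.640 Mbps.
× 5820 s = 1,004,765 Mb = 125,596 MB = 117.0 GiB.

116.97 GiB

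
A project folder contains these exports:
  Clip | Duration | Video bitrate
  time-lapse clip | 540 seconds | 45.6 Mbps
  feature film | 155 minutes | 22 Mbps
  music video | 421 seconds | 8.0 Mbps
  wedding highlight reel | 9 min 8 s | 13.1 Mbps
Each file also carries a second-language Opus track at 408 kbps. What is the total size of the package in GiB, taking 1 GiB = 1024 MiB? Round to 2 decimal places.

Audio: 408 kbps = 0.408 Mbps.
time-lapse clip: 46.008 Mbps × 540 s = 24844.3 Mb
feature film: 22.408 Mbps × 9300 s = 208394.4 Mb
music video: 8.408 Mbps × 421 s = 3539.8 Mb
wedding highlight reel: 13.508 Mbps × 548 s = 7402.4 Mb
Total: 244180.9 Mb = 30522.6 MB.
= 28.43 GiB.

28.43 GiB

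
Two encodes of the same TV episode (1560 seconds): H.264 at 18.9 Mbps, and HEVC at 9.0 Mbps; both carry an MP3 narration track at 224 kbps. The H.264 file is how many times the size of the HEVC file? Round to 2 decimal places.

2.07

Audio: 224 kbps = 0.224 Mbps.
H.264: 19.124 Mbps × 1560 s = 29833.4 Mb = 3.729 GB.
HEVC: 9.224 Mbps × 1560 s = 14389.4 Mb = 1.799 GB.
Ratio: 3.729 / 1.799 = 2.073.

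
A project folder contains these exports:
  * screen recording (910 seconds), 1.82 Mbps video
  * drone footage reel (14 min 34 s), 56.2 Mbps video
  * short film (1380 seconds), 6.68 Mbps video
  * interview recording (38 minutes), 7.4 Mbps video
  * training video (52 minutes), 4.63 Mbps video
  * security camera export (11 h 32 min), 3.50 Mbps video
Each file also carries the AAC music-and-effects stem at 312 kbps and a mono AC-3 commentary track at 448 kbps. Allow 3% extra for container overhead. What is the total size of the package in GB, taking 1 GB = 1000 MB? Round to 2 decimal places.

35.37 GB

Audio total: 312 + 448 = 760 kbps = 0.760 Mbps.
screen recording: 2.580 Mbps × 910 s × 1.03 = 2418.2 Mb
drone footage reel: 56.960 Mbps × 874 s × 1.03 = 51276.5 Mb
short film: 7.440 Mbps × 1380 s × 1.03 = 10575.2 Mb
interview recording: 8.160 Mbps × 2280 s × 1.03 = 19162.9 Mb
training video: 5.390 Mbps × 3120 s × 1.03 = 17321.3 Mb
security camera export: 4.260 Mbps × 41520 s × 1.03 = 182181.5 Mb
Total: 282935.7 Mb = 35367.0 MB.
= 35.37 GB.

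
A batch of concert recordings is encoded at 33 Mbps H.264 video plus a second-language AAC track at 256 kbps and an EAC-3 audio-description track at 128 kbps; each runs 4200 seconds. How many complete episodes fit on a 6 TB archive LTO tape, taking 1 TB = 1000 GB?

342

Audio total: 256 + 128 = 384 kbps = 0.384 Mbps.
Total bitrate: 33.384 Mbps.
Per item: 33.384 Mbps × 4200 s = 140,213 Mb = 17,527 MB.
Capacity: 6 TB = 48,000,000 Mb; 342.34 items → 342 complete.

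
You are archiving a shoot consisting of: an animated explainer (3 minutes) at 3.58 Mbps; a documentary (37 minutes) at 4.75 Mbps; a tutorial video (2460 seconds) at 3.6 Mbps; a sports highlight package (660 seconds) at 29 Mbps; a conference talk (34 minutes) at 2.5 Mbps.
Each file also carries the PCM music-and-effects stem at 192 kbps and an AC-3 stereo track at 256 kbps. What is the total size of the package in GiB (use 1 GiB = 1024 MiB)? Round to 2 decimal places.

5.55 GiB

Audio total: 192 + 256 = 448 kbps = 0.448 Mbps.
animated explainer: 4.028 Mbps × 180 s = 725.0 Mb
documentary: 5.198 Mbps × 2220 s = 11539.6 Mb
tutorial video: 4.048 Mbps × 2460 s = 9958.1 Mb
sports highlight package: 29.448 Mbps × 660 s = 19435.7 Mb
conference talk: 2.948 Mbps × 2040 s = 6013.9 Mb
Total: 47672.3 Mb = 5959.0 MB.
= 5.550 GiB.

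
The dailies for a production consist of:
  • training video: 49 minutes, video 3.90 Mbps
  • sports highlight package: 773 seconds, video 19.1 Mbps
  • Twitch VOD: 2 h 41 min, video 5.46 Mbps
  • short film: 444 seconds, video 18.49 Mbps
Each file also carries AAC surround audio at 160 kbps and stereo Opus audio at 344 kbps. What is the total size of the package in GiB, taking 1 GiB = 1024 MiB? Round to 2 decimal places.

Audio total: 160 + 344 = 504 kbps = 0.504 Mbps.
training video: 4.404 Mbps × 2940 s = 12947.8 Mb
sports highlight package: 19.604 Mbps × 773 s = 15153.9 Mb
Twitch VOD: 5.964 Mbps × 9660 s = 57612.2 Mb
short film: 18.994 Mbps × 444 s = 8433.3 Mb
Total: 94147.2 Mb = 11768.4 MB.
= 10.96 GiB.

10.96 GiB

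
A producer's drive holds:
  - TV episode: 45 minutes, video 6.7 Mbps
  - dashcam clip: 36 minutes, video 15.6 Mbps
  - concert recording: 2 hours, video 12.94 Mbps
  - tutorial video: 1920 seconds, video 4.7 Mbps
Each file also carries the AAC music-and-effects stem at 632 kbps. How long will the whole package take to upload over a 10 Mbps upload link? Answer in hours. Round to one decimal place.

4.5 hours

Audio: 632 kbps = 0.632 Mbps.
TV episode: 7.332 Mbps × 2700 s = 19796.4 Mb
dashcam clip: 16.232 Mbps × 2160 s = 35061.1 Mb
concert recording: 13.572 Mbps × 7200 s = 97718.4 Mb
tutorial video: 5.332 Mbps × 1920 s = 10237.4 Mb
Total: 162813.4 Mb = 20351.7 MB.
At 10 Mbps: 162813.4 / 10 = 16281 s ≈ 4.52 hours.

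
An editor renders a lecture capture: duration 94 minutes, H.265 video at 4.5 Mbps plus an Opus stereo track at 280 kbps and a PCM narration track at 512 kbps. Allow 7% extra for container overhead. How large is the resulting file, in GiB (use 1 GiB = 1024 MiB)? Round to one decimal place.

3.7 GiB

94 min = 5640 s
Audio total: 280 + 512 = 792 kbps = 0.792 Mbps.
Total bitrate: 4.5 + 0.792 = 5.292 Mbps.
Stream data: 5.292 Mbps × 5640 s = 29846.9 Mb.
With 7% container overhead: ×1.07.
31,936 Mb = 3,992,020,200 bytes ÷ 1,073,741,824 = 3.718 GiB.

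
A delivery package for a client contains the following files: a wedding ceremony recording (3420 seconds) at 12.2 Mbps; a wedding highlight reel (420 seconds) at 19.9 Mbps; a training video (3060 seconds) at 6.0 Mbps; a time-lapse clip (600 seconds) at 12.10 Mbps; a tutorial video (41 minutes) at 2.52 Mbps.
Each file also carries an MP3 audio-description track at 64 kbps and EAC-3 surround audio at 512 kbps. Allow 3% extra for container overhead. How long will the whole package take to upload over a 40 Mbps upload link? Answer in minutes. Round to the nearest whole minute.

38 minutes

Audio total: 64 + 512 = 576 kbps = 0.576 Mbps.
wedding ceremony recording: 12.776 Mbps × 3420 s × 1.03 = 45004.7 Mb
wedding highlight reel: 20.476 Mbps × 420 s × 1.03 = 8857.9 Mb
training video: 6.576 Mbps × 3060 s × 1.03 = 20726.2 Mb
time-lapse clip: 12.676 Mbps × 600 s × 1.03 = 7833.8 Mb
tutorial video: 3.096 Mbps × 2460 s × 1.03 = 7844.6 Mb
Total: 90267.3 Mb = 11283.4 MB.
At 40 Mbps: 90267.3 / 40 = 2257 s ≈ 37.6 minutes.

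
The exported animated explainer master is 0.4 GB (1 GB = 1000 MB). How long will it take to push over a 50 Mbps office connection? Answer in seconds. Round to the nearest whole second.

64 seconds

File: 0.4 GB = 3200.0 Mb.
At 50 Mbps: 3200.0 / 50 = 64.0 s ≈ 64 seconds.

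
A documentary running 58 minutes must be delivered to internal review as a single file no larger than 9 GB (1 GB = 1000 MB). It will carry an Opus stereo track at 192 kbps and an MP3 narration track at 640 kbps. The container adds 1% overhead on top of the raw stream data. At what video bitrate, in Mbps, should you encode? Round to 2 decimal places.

Budget: 9 GB = 72000.0 Mb.
Stream payload after overhead: 72000.0 / 1.01 = 71287.1 Mb.
58 min = 3480 s
Total bitrate budget: 71287.1 Mb / 3480 s = 20.485 Mbps.
Audio total: 192 + 640 = 832 kbps = 0.832 Mbps.
Video: 20.485 − 0.832 = 19.653 Mbps.

19.65 Mbps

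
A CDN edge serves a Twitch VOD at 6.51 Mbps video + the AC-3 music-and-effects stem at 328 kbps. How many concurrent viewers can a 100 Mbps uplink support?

Audio: 328 kbps = 0.328 Mbps.
Per-viewer media rate: 6.838 Mbps.
100 Mbps = 100.0 Mbps; 100.0 / 6.838 = 14.62 → 14 viewers.

14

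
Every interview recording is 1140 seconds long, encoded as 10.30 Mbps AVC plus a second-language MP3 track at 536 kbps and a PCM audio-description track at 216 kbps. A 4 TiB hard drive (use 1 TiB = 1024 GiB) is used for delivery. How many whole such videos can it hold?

Audio total: 536 + 216 = 752 kbps = 0.752 Mbps.
Total bitrate: 11.052 Mbps.
Per item: 11.052 Mbps × 1140 s = 12,599 Mb = 1,575 MB.
Capacity: 4 TiB = 35,184,372 Mb; 2792.57 items → 2792 complete.

2792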